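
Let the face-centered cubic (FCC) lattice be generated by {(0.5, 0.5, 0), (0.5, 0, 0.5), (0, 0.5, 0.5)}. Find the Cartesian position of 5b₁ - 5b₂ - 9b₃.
(0, -2, -7)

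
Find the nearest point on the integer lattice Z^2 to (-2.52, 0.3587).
(-3, 0)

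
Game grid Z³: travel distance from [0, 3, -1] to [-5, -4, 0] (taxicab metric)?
13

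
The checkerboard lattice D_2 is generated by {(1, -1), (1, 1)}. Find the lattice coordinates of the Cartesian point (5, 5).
5b₂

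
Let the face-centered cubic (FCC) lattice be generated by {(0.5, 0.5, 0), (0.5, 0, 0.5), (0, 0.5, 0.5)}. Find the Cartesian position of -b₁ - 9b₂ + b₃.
(-5, 0, -4)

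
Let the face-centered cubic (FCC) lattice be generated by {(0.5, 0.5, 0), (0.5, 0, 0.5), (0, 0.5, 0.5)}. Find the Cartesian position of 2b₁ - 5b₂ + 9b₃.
(-1.5, 5.5, 2)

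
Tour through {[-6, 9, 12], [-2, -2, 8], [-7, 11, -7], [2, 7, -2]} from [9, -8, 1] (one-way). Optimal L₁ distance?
83
(one optimal route: (9, -8, 1) → (-2, -2, 8) → (-6, 9, 12) → (-7, 11, -7) → (2, 7, -2))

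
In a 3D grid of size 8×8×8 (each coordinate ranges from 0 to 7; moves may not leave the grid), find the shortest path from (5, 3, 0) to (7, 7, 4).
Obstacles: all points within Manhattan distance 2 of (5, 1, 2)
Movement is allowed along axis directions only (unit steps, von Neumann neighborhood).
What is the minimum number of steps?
10
(one shortest path: (5, 3, 0) → (6, 3, 0) → (7, 3, 0) → (7, 4, 0) → (7, 5, 0) → (7, 6, 0) → (7, 7, 0) → (7, 7, 1) → (7, 7, 2) → (7, 7, 3) → (7, 7, 4))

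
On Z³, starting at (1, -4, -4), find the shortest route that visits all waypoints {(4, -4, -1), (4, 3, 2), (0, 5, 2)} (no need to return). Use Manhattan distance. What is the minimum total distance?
22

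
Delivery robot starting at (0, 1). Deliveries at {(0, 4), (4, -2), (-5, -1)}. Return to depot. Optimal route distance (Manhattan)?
30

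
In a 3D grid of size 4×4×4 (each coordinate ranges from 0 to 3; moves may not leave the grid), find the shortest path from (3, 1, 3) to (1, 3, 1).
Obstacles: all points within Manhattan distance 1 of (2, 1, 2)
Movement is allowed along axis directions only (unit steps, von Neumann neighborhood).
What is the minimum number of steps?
6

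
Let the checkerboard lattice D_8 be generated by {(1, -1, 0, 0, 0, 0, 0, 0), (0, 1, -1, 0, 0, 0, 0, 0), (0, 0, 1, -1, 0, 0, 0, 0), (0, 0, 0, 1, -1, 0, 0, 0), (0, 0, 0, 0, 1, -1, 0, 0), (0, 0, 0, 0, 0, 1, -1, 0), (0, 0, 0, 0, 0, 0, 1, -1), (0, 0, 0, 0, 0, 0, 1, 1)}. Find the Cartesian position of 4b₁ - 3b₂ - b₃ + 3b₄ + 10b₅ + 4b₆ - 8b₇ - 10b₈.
(4, -7, 2, 4, 7, -6, -22, -2)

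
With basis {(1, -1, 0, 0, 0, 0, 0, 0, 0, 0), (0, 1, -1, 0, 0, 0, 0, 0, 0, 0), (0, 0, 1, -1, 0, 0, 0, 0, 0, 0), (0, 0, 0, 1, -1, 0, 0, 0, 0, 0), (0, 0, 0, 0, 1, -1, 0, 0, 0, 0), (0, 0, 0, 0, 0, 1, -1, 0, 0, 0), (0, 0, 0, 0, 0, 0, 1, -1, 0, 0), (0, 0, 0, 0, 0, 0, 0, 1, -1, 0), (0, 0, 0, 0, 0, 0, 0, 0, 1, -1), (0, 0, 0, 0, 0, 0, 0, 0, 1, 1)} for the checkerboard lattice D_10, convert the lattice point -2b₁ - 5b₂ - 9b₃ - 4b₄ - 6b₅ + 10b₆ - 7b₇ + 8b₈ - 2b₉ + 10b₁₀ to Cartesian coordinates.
(-2, -3, -4, 5, -2, 16, -17, 15, 0, 12)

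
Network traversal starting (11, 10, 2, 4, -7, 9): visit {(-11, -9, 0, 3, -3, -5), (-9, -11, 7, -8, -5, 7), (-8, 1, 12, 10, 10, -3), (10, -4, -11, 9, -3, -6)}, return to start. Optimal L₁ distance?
260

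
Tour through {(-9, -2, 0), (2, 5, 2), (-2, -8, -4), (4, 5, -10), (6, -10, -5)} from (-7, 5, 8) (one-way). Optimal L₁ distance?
79
(one optimal route: (-7, 5, 8) → (2, 5, 2) → (4, 5, -10) → (6, -10, -5) → (-2, -8, -4) → (-9, -2, 0))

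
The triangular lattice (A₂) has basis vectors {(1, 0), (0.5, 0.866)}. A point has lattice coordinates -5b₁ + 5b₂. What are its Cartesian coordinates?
(-2.5, 4.33)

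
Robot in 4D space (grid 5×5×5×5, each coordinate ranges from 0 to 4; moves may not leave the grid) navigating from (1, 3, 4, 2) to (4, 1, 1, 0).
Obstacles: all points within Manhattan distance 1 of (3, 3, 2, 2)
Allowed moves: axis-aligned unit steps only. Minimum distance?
10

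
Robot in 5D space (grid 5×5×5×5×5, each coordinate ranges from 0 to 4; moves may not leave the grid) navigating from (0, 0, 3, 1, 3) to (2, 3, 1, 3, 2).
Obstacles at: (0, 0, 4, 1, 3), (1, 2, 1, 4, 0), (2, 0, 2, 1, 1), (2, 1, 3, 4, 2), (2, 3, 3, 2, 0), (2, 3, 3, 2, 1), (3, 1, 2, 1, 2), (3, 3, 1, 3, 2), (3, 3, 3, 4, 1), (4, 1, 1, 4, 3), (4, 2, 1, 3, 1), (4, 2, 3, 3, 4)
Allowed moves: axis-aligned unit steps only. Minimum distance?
10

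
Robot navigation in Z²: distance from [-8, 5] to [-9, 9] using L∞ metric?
4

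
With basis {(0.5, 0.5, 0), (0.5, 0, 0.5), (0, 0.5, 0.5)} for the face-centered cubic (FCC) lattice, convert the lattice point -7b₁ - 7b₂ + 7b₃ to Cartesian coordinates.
(-7, 0, 0)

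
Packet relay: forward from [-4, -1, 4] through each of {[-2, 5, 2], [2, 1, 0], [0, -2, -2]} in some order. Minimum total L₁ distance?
27
(one optimal route: (-4, -1, 4) → (-2, 5, 2) → (2, 1, 0) → (0, -2, -2))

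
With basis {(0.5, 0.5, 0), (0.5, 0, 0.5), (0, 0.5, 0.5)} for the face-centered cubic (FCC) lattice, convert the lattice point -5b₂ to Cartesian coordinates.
(-2.5, 0, -2.5)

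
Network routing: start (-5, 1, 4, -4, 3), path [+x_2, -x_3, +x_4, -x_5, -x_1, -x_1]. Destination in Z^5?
(-7, 2, 3, -3, 2)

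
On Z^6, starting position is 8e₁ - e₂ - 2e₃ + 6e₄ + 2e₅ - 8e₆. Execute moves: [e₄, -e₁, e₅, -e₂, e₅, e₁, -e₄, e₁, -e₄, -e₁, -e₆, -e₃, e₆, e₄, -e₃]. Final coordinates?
(8, -2, -4, 6, 4, -8)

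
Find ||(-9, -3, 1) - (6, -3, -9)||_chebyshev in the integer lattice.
15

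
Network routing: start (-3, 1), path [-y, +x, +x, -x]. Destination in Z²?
(-2, 0)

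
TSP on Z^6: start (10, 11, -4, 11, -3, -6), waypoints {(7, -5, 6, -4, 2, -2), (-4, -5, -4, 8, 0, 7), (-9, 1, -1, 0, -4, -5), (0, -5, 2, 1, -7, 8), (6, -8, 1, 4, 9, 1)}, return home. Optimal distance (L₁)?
222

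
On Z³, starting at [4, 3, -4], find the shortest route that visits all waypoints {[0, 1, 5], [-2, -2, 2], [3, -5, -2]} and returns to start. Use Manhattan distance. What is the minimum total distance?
46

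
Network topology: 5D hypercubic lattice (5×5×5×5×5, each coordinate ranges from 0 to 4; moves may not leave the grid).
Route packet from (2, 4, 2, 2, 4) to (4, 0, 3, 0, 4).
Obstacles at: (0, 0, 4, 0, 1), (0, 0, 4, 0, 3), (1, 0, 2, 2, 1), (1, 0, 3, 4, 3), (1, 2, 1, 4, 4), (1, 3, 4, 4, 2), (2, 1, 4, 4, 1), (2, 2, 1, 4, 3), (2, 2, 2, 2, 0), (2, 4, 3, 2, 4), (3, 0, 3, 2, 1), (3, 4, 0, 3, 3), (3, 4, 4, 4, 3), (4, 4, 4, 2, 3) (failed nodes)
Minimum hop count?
9
(one shortest path: (2, 4, 2, 2, 4) → (3, 4, 2, 2, 4) → (4, 4, 2, 2, 4) → (4, 3, 2, 2, 4) → (4, 2, 2, 2, 4) → (4, 1, 2, 2, 4) → (4, 0, 2, 2, 4) → (4, 0, 3, 2, 4) → (4, 0, 3, 1, 4) → (4, 0, 3, 0, 4))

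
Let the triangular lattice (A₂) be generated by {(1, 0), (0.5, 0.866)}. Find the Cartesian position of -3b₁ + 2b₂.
(-2, 1.732)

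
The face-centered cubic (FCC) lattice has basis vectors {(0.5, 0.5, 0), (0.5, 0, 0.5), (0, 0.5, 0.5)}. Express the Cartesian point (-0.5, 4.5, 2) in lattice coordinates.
2b₁ - 3b₂ + 7b₃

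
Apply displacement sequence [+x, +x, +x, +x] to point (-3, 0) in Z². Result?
(1, 0)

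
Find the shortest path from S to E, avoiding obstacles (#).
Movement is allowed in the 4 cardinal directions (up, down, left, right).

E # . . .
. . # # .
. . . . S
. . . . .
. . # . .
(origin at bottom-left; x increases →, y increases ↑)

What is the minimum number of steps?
6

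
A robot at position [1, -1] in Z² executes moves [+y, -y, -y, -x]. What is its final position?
(0, -2)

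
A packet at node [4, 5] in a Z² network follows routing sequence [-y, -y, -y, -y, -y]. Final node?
(4, 0)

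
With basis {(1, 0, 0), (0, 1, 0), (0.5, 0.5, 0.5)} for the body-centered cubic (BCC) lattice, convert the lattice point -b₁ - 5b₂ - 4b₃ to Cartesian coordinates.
(-3, -7, -2)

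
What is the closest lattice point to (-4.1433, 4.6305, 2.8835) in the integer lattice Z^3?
(-4, 5, 3)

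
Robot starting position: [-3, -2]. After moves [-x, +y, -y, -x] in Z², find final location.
(-5, -2)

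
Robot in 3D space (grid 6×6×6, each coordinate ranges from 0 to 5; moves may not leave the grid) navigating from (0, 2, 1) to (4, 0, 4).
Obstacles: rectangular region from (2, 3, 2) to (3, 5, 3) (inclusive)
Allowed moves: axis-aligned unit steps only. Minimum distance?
9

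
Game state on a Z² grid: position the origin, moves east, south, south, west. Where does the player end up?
(0, -2)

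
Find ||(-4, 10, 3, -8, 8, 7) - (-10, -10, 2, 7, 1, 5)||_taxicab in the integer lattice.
51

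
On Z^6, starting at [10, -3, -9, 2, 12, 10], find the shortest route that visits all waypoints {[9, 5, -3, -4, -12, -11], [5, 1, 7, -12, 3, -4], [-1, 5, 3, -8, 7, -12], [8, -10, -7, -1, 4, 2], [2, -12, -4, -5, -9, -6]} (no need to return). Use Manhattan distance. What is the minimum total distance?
170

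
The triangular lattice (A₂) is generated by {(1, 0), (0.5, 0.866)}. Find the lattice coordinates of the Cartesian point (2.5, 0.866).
2b₁ + b₂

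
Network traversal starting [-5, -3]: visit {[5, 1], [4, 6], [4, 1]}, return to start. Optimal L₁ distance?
38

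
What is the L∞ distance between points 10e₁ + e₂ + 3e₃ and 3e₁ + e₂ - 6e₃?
9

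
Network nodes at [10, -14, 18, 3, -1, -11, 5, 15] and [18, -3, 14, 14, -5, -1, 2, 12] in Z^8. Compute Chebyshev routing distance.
11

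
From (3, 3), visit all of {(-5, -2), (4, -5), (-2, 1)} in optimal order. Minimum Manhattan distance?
25
(one optimal route: (3, 3) → (-2, 1) → (-5, -2) → (4, -5))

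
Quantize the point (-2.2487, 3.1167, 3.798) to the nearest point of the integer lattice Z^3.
(-2, 3, 4)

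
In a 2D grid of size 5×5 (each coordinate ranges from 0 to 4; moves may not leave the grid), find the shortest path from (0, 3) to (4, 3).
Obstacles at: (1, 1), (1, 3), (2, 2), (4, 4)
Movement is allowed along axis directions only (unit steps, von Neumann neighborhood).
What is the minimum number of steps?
6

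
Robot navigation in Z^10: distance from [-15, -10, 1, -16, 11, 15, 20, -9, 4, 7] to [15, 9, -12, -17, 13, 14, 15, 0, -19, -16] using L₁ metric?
126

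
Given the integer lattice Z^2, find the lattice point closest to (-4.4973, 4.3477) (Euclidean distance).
(-4, 4)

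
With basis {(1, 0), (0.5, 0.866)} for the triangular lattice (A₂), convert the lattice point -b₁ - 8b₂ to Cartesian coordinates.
(-5, -6.928)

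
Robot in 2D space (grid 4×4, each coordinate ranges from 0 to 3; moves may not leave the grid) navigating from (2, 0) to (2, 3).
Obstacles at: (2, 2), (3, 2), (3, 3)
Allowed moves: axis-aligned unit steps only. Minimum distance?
5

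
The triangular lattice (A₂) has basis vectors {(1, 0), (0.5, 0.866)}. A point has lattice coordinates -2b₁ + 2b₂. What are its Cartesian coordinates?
(-1, 1.732)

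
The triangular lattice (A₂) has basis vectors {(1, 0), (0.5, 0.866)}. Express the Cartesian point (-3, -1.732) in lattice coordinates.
-2b₁ - 2b₂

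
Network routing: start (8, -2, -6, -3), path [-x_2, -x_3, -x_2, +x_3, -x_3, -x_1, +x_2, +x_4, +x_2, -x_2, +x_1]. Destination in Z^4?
(8, -3, -7, -2)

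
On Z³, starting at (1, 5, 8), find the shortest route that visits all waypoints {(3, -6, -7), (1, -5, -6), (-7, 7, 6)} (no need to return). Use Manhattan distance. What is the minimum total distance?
48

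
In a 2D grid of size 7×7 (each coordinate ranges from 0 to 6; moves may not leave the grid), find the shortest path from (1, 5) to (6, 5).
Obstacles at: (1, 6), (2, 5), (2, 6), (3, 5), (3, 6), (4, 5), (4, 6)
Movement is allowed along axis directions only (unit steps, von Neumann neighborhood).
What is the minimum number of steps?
7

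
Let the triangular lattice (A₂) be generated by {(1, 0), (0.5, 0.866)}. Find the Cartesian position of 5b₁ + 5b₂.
(7.5, 4.33)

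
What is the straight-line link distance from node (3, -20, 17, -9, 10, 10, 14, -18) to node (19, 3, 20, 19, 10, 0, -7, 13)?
55.4977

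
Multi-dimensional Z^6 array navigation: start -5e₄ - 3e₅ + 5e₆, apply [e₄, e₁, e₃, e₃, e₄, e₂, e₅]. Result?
(1, 1, 2, -3, -2, 5)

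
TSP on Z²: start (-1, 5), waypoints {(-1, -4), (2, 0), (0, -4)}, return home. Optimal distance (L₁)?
24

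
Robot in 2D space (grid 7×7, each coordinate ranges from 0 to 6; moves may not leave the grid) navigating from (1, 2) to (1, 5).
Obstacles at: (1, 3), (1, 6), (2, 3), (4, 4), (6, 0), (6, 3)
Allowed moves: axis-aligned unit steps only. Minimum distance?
5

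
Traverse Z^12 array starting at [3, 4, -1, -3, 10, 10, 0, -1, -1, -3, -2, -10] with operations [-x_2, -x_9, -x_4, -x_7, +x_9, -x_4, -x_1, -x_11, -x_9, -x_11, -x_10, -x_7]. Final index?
(2, 3, -1, -5, 10, 10, -2, -1, -2, -4, -4, -10)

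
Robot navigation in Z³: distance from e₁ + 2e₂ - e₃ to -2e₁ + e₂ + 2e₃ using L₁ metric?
7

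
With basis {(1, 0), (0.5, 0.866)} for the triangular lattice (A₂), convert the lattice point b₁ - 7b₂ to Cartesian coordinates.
(-2.5, -6.062)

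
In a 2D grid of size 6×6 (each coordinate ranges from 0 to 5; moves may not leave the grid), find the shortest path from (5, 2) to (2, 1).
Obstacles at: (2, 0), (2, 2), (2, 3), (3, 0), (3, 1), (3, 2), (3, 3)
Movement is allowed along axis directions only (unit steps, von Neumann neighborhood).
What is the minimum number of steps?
10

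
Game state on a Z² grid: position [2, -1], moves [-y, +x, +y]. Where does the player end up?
(3, -1)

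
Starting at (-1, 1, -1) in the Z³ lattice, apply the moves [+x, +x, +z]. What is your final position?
(1, 1, 0)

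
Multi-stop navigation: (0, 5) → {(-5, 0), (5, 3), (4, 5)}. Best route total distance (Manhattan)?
20
(one optimal route: (0, 5) → (4, 5) → (5, 3) → (-5, 0))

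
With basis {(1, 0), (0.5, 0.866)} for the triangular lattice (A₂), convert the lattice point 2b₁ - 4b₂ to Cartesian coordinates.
(0, -3.464)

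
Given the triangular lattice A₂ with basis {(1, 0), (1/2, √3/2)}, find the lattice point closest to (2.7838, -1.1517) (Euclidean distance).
(2.5, -0.866)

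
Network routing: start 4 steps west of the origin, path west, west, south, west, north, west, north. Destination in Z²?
(-8, 1)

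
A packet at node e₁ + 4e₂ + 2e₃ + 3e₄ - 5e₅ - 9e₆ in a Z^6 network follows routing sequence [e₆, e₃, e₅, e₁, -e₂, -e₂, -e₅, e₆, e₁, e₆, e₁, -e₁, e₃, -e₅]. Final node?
(3, 2, 4, 3, -6, -6)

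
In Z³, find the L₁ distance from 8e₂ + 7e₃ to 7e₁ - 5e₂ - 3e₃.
30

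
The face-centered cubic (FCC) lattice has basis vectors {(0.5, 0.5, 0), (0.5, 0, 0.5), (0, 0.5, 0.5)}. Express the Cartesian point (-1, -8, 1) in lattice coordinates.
-10b₁ + 8b₂ - 6b₃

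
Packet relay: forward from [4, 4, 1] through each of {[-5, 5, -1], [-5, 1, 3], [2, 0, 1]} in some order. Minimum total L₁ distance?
24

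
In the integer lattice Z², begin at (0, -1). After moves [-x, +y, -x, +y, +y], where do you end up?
(-2, 2)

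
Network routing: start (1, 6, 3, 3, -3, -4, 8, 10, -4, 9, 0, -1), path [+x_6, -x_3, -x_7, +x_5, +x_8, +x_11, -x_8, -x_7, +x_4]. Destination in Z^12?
(1, 6, 2, 4, -2, -3, 6, 10, -4, 9, 1, -1)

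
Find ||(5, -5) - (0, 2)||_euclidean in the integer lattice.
8.60233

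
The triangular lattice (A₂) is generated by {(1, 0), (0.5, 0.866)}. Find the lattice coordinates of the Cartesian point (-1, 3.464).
-3b₁ + 4b₂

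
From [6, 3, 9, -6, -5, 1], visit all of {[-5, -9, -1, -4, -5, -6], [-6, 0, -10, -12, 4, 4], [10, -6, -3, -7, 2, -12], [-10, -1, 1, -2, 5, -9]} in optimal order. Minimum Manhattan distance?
152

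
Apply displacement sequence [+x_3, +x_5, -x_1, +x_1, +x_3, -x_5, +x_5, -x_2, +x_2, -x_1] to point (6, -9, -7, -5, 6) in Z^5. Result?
(5, -9, -5, -5, 7)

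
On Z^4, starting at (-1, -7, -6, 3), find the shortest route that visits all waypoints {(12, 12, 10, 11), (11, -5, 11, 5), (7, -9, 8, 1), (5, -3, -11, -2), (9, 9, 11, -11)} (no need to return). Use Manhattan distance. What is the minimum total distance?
119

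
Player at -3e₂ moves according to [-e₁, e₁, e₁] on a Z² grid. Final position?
(1, -3)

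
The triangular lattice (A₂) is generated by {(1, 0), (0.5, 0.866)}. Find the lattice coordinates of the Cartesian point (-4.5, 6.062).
-8b₁ + 7b₂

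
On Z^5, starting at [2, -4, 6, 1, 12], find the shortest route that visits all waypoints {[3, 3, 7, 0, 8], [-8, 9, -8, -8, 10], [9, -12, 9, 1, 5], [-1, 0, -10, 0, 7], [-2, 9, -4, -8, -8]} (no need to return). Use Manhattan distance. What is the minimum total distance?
134
(one optimal route: (2, -4, 6, 1, 12) → (9, -12, 9, 1, 5) → (3, 3, 7, 0, 8) → (-1, 0, -10, 0, 7) → (-8, 9, -8, -8, 10) → (-2, 9, -4, -8, -8))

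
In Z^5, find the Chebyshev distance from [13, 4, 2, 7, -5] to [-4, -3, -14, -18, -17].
25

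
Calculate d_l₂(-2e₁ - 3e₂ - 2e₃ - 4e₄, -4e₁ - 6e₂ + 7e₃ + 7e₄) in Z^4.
14.6629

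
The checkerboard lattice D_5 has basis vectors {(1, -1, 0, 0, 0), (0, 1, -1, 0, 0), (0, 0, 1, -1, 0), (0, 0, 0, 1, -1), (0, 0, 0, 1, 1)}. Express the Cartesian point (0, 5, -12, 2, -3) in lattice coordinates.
5b₂ - 7b₃ - b₄ - 4b₅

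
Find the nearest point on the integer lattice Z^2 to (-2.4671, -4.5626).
(-2, -5)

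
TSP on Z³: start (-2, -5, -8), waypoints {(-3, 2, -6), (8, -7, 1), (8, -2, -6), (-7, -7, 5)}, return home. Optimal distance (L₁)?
76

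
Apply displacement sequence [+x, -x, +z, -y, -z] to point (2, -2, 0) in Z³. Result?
(2, -3, 0)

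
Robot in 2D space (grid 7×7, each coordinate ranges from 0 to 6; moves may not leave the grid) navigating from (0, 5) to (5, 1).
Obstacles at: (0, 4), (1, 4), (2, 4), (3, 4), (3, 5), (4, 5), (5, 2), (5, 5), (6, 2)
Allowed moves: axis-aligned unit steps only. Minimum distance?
15
(one shortest path: (0, 5) → (1, 5) → (2, 5) → (2, 6) → (3, 6) → (4, 6) → (5, 6) → (6, 6) → (6, 5) → (6, 4) → (5, 4) → (4, 4) → (4, 3) → (4, 2) → (4, 1) → (5, 1))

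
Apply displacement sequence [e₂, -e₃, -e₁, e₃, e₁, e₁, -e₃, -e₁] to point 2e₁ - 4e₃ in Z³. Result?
(2, 1, -5)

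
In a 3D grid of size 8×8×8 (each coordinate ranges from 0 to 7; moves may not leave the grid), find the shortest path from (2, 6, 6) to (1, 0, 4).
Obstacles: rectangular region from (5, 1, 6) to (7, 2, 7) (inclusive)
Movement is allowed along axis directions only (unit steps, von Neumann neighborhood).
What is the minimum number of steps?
9
(one shortest path: (2, 6, 6) → (1, 6, 6) → (1, 5, 6) → (1, 4, 6) → (1, 3, 6) → (1, 2, 6) → (1, 1, 6) → (1, 0, 6) → (1, 0, 5) → (1, 0, 4))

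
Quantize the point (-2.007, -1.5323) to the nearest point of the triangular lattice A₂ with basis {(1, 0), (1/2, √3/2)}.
(-2, -1.732)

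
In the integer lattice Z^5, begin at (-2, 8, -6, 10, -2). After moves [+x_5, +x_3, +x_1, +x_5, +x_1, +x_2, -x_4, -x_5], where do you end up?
(0, 9, -5, 9, -1)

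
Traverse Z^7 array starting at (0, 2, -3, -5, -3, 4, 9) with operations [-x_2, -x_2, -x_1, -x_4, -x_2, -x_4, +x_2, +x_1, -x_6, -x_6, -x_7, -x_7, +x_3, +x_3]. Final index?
(0, 0, -1, -7, -3, 2, 7)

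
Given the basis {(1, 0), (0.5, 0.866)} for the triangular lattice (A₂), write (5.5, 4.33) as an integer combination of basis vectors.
3b₁ + 5b₂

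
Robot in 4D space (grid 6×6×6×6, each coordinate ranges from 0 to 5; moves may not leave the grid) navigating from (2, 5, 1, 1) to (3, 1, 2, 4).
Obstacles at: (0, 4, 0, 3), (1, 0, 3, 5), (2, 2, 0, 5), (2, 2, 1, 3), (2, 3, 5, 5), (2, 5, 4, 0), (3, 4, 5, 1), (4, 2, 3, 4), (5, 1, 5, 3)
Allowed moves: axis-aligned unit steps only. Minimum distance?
9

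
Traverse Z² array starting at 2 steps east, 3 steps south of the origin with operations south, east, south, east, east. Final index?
(5, -5)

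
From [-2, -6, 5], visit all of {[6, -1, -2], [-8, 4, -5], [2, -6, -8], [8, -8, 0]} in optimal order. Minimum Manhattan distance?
66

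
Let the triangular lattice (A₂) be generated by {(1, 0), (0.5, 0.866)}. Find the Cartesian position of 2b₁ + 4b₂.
(4, 3.464)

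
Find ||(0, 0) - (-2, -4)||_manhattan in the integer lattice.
6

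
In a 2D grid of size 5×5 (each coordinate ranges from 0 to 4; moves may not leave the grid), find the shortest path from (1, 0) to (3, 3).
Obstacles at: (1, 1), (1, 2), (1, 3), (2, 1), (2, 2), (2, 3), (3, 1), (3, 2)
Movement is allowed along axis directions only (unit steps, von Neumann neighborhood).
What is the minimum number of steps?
7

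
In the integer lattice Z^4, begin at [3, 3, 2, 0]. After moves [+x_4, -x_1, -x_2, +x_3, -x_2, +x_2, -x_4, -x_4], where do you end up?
(2, 2, 3, -1)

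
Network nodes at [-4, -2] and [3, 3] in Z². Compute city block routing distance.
12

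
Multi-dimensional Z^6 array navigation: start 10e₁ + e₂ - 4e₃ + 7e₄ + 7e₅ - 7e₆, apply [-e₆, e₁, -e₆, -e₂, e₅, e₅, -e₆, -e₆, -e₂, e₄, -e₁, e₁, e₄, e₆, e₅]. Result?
(11, -1, -4, 9, 10, -10)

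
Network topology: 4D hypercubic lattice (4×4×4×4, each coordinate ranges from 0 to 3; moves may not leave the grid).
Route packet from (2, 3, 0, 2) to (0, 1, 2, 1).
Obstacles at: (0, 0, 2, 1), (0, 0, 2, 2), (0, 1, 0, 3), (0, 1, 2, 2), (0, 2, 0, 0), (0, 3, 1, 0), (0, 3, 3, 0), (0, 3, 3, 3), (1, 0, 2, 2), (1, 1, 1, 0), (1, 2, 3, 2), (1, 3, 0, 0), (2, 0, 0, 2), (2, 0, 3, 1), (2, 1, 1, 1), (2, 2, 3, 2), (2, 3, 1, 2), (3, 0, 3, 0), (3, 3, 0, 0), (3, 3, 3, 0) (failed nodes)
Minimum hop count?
7
(one shortest path: (2, 3, 0, 2) → (1, 3, 0, 2) → (0, 3, 0, 2) → (0, 2, 0, 2) → (0, 1, 0, 2) → (0, 1, 1, 2) → (0, 1, 1, 1) → (0, 1, 2, 1))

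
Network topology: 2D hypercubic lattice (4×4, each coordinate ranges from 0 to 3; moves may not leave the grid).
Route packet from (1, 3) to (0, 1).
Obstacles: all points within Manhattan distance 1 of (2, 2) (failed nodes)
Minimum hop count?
3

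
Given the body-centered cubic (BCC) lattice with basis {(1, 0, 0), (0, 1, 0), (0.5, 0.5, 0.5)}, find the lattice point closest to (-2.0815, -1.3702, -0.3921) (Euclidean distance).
(-2.5, -1.5, -0.5)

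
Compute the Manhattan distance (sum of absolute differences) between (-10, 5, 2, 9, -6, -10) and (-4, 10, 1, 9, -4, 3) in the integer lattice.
27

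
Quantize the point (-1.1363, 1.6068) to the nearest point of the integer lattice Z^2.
(-1, 2)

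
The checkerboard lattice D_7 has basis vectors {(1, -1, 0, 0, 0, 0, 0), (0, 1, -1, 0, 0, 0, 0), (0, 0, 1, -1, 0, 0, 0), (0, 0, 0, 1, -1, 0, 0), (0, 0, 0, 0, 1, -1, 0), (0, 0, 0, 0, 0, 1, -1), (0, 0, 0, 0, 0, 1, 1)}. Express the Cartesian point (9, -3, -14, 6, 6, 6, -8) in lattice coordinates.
9b₁ + 6b₂ - 8b₃ - 2b₄ + 4b₅ + 9b₆ + b₇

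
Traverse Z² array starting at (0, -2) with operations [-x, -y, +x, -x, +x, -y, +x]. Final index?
(1, -4)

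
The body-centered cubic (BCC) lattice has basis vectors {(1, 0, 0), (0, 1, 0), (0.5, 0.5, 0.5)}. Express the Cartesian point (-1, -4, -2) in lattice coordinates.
b₁ - 2b₂ - 4b₃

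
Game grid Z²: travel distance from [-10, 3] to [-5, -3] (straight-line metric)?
7.81025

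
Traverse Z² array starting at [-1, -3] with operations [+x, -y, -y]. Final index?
(0, -5)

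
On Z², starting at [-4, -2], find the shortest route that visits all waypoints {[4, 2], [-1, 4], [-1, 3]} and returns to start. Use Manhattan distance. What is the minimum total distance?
28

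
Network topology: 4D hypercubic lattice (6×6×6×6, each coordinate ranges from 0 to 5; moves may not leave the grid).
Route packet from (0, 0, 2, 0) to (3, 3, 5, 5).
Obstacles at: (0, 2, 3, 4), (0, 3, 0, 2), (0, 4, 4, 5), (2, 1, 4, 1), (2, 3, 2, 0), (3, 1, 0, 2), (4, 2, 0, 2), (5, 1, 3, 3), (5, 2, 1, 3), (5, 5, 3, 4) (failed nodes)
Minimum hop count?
14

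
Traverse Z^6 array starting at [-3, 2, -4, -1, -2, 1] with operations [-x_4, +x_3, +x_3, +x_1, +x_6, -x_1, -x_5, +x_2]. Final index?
(-3, 3, -2, -2, -3, 2)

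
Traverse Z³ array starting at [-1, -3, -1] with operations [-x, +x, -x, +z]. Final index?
(-2, -3, 0)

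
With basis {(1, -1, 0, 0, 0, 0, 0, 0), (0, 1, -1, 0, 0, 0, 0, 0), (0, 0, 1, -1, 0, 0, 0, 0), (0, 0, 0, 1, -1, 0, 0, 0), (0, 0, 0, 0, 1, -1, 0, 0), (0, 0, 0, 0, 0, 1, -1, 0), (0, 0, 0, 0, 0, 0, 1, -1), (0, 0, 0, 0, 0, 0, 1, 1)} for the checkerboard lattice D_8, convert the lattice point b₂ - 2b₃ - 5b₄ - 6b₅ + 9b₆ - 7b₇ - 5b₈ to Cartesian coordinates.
(0, 1, -3, -3, -1, 15, -21, 2)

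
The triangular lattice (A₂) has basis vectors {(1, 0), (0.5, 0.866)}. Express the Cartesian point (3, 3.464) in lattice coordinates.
b₁ + 4b₂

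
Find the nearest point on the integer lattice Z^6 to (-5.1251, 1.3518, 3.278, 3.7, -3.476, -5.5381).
(-5, 1, 3, 4, -3, -6)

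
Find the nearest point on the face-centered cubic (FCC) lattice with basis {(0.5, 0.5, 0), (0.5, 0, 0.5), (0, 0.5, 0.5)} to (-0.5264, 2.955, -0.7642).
(-0.5, 3, -0.5)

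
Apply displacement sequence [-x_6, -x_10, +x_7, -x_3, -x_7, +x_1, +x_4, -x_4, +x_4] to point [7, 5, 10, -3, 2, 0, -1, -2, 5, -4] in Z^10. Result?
(8, 5, 9, -2, 2, -1, -1, -2, 5, -5)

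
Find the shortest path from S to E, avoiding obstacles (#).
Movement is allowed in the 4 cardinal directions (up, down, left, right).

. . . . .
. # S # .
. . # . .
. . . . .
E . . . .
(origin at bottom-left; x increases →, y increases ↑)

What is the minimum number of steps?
7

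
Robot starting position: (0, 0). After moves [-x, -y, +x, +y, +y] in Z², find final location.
(0, 1)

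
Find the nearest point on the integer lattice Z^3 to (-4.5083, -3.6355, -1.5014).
(-5, -4, -2)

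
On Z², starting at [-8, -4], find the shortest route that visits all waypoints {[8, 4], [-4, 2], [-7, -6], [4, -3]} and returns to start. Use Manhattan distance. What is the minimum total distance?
52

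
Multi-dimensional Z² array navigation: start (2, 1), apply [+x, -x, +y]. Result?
(2, 2)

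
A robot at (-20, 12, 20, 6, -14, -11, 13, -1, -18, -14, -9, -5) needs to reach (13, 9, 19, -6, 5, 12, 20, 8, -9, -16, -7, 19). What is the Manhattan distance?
144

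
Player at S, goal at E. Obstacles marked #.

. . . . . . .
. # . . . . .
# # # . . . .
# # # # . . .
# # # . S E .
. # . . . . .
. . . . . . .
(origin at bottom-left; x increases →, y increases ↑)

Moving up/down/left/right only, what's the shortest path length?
1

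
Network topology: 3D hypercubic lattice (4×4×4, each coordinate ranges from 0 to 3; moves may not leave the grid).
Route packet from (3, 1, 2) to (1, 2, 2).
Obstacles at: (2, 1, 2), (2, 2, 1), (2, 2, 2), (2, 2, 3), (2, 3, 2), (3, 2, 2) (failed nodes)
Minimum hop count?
5
(one shortest path: (3, 1, 2) → (3, 0, 2) → (2, 0, 2) → (1, 0, 2) → (1, 1, 2) → (1, 2, 2))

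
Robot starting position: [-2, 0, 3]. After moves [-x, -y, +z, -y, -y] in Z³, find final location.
(-3, -3, 4)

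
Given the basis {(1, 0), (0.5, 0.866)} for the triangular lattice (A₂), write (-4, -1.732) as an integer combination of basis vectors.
-3b₁ - 2b₂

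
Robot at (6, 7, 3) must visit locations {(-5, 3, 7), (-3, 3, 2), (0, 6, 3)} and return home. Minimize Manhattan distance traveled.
40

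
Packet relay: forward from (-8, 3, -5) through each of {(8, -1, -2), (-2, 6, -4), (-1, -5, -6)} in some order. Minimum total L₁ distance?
41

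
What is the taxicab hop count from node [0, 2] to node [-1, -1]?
4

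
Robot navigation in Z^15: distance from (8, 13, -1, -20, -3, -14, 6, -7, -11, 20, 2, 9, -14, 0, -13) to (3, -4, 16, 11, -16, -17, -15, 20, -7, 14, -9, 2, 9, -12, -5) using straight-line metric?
62.2174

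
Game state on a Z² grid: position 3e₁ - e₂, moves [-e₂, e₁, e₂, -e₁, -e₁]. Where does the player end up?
(2, -1)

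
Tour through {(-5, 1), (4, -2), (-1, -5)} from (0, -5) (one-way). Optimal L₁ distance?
21
(one optimal route: (0, -5) → (-1, -5) → (4, -2) → (-5, 1))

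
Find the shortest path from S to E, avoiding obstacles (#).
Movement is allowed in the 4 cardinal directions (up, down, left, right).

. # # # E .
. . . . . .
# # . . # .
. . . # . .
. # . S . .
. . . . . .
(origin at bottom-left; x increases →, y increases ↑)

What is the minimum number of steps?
7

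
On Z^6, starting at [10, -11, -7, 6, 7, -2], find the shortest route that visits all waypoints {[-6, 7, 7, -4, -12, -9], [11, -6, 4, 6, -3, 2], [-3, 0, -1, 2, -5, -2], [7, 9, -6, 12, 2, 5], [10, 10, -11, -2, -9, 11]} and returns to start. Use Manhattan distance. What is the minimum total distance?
248
(one optimal route: (10, -11, -7, 6, 7, -2) → (11, -6, 4, 6, -3, 2) → (-3, 0, -1, 2, -5, -2) → (-6, 7, 7, -4, -12, -9) → (10, 10, -11, -2, -9, 11) → (7, 9, -6, 12, 2, 5) → (10, -11, -7, 6, 7, -2))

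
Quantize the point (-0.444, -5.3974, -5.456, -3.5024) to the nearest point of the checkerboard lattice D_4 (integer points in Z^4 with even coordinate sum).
(0, -5, -5, -4)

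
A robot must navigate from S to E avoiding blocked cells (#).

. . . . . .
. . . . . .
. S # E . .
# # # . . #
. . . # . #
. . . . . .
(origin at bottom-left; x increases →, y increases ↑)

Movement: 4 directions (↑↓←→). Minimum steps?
4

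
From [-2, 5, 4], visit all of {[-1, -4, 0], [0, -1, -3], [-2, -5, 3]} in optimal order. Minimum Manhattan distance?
23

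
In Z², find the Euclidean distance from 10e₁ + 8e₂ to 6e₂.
10.198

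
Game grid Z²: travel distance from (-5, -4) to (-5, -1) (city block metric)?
3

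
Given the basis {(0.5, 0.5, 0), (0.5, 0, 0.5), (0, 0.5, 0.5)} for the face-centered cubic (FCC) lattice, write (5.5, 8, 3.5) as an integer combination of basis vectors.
10b₁ + b₂ + 6b₃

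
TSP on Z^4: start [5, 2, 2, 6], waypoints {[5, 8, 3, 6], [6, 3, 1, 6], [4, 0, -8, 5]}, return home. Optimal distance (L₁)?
44
(one optimal route: (5, 2, 2, 6) → (5, 8, 3, 6) → (6, 3, 1, 6) → (4, 0, -8, 5) → (5, 2, 2, 6))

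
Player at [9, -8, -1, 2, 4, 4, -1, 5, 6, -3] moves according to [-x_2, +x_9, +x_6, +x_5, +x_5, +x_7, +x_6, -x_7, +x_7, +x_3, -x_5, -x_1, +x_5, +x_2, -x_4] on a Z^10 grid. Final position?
(8, -8, 0, 1, 6, 6, 0, 5, 7, -3)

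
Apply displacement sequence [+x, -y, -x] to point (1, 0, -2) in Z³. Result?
(1, -1, -2)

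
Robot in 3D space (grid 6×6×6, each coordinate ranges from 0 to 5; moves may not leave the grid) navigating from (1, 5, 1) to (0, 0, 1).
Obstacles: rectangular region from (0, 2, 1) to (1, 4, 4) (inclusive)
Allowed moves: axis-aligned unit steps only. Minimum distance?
8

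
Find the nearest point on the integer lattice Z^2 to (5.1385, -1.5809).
(5, -2)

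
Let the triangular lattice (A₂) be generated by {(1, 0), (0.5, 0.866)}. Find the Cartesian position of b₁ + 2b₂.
(2, 1.732)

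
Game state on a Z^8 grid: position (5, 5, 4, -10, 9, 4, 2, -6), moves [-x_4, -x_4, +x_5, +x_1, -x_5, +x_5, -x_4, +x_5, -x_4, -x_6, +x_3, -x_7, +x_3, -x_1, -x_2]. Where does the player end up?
(5, 4, 6, -14, 11, 3, 1, -6)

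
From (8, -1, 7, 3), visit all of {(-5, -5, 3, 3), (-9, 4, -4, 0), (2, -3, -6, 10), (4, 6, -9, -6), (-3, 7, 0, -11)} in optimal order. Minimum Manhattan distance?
120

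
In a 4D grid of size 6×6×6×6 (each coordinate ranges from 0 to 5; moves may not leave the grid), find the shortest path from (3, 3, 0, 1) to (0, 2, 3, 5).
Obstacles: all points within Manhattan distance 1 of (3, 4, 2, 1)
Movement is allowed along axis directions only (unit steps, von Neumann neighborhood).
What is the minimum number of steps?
11
(one shortest path: (3, 3, 0, 1) → (2, 3, 0, 1) → (1, 3, 0, 1) → (0, 3, 0, 1) → (0, 2, 0, 1) → (0, 2, 1, 1) → (0, 2, 2, 1) → (0, 2, 3, 1) → (0, 2, 3, 2) → (0, 2, 3, 3) → (0, 2, 3, 4) → (0, 2, 3, 5))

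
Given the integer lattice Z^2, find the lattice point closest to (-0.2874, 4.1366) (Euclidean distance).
(0, 4)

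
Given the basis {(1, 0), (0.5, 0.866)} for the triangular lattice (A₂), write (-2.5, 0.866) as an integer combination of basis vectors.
-3b₁ + b₂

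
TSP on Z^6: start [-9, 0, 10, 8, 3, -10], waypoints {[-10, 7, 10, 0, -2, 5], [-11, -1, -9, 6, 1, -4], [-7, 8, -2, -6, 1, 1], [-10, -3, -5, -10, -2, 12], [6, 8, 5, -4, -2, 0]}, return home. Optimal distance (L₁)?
202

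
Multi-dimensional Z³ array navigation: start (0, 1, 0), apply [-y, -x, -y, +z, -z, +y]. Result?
(-1, 0, 0)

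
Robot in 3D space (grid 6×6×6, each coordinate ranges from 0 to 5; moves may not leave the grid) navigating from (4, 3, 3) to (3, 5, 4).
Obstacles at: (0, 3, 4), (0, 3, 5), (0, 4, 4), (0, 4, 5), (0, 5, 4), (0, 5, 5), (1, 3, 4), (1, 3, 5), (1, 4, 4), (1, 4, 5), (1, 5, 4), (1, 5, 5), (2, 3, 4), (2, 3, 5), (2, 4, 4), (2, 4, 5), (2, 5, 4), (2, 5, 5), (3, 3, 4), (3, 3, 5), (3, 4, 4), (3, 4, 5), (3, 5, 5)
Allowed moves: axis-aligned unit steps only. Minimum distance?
4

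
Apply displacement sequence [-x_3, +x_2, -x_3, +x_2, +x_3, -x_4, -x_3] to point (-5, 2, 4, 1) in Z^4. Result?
(-5, 4, 2, 0)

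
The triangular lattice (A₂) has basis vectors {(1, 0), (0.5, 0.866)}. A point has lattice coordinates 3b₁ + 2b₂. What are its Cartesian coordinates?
(4, 1.732)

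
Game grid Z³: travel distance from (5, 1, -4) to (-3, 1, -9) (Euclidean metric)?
9.43398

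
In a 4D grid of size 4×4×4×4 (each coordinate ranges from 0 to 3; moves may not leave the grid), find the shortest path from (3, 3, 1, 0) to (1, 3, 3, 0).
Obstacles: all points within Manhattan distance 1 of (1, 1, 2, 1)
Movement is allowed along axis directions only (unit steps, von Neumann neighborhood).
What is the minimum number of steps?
4
(one shortest path: (3, 3, 1, 0) → (2, 3, 1, 0) → (1, 3, 1, 0) → (1, 3, 2, 0) → (1, 3, 3, 0))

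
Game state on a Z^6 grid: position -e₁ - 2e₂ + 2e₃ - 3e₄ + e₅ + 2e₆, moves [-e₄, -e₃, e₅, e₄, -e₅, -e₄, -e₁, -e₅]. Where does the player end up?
(-2, -2, 1, -4, 0, 2)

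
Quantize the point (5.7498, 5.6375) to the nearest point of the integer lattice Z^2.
(6, 6)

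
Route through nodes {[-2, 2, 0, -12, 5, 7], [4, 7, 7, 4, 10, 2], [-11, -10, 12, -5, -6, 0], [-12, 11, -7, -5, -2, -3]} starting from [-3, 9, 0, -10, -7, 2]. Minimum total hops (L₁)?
179
(one optimal route: (-3, 9, 0, -10, -7, 2) → (-2, 2, 0, -12, 5, 7) → (4, 7, 7, 4, 10, 2) → (-12, 11, -7, -5, -2, -3) → (-11, -10, 12, -5, -6, 0))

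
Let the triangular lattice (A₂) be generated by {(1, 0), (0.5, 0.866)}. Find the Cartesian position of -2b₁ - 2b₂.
(-3, -1.732)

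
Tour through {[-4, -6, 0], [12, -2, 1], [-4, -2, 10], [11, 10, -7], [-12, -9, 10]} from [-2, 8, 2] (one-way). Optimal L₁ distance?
95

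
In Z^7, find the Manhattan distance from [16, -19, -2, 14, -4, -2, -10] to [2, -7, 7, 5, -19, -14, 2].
83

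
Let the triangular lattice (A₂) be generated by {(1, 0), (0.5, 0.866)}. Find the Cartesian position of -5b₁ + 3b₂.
(-3.5, 2.598)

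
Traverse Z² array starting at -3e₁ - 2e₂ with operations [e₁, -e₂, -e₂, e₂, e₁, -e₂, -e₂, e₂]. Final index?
(-1, -4)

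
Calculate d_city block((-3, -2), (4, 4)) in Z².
13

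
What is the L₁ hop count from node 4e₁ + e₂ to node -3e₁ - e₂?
9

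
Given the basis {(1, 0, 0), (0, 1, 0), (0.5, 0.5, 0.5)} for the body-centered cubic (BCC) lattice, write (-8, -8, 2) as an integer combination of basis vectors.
-10b₁ - 10b₂ + 4b₃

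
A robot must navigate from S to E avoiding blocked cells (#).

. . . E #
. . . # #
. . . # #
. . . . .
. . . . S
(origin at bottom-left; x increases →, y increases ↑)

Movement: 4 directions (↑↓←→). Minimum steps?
7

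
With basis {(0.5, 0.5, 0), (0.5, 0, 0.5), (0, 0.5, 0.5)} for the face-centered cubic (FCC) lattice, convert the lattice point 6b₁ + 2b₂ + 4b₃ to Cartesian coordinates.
(4, 5, 3)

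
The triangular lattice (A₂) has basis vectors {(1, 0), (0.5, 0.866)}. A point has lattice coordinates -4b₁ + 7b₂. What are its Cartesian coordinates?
(-0.5, 6.062)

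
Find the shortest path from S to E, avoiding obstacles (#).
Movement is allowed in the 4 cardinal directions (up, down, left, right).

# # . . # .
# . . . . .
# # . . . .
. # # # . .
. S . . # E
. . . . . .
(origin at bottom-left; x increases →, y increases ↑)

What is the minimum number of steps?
6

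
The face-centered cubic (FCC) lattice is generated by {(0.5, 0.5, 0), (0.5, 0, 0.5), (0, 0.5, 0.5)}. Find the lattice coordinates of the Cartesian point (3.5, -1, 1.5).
b₁ + 6b₂ - 3b₃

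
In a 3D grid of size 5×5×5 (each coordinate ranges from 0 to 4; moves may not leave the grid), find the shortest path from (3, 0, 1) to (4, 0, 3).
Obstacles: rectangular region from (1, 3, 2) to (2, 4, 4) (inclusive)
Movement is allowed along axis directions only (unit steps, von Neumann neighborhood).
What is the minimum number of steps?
3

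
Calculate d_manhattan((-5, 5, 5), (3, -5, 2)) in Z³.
21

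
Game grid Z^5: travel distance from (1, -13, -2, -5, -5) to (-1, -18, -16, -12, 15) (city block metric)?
48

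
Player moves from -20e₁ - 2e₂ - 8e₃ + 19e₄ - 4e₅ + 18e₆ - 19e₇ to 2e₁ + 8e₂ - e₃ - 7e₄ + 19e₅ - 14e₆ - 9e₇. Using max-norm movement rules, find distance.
32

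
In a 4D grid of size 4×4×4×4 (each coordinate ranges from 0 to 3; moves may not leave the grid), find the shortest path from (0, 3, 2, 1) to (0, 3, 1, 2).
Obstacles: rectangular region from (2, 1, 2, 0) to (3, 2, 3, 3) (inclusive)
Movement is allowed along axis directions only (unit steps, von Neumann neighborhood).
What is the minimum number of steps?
2
(one shortest path: (0, 3, 2, 1) → (0, 3, 1, 1) → (0, 3, 1, 2))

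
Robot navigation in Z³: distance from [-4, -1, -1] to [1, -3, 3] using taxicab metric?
11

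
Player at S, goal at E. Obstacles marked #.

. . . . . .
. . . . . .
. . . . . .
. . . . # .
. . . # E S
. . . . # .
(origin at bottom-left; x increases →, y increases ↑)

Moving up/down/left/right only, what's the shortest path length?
1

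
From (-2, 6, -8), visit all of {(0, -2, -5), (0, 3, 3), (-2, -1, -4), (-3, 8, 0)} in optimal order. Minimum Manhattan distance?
39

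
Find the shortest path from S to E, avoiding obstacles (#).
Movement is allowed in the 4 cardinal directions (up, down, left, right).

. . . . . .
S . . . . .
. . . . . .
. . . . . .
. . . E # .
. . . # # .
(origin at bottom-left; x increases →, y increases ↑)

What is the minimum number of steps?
6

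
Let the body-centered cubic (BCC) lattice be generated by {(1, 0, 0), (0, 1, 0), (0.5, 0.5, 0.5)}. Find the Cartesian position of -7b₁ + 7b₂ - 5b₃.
(-9.5, 4.5, -2.5)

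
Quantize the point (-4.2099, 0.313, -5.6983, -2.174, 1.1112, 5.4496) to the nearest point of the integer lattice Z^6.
(-4, 0, -6, -2, 1, 5)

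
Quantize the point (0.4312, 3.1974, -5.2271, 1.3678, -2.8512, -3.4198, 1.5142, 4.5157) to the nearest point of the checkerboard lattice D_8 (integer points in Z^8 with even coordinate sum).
(0, 3, -5, 1, -3, -3, 2, 5)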